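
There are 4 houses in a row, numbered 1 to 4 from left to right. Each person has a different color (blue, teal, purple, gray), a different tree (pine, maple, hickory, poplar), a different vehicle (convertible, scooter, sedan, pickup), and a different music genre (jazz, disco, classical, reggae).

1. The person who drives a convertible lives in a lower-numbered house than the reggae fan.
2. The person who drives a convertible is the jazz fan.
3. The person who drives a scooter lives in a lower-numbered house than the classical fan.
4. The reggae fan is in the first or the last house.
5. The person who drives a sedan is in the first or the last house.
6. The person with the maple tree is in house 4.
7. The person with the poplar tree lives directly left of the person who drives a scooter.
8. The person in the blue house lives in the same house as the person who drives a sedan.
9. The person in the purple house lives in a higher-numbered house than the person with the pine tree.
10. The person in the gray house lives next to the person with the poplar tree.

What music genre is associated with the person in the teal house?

jazz

Clue 4 places the reggae fan in house 4.
Clue 6 places the person with the maple tree in house 4.
The person who drives a scooter is in house 2 (clue 3).
Clue 3 places the classical fan in house 3.
By clue 7, the person with the poplar tree is in house 1.
From clue 10, the person in the gray house must be in house 2.
Clue 2 places the person who drives a convertible in house 1.
From clue 2, the jazz fan must be in house 1.
That leaves pickup as the vehicle for house 3.
The only vehicle still possible for house 4 is sedan.
So house 2 gets disco for music genre.
By clue 8, the person in the blue house is in house 4.
That leaves teal as the color for house 1.
House 3's color must be purple (nothing else left).
By clue 9, the person with the pine tree is in house 2.
That leaves hickory as the tree for house 3.
So: house 1 = teal/poplar/convertible/jazz, house 2 = gray/pine/scooter/disco, house 3 = purple/hickory/pickup/classical, house 4 = blue/maple/sedan/reggae.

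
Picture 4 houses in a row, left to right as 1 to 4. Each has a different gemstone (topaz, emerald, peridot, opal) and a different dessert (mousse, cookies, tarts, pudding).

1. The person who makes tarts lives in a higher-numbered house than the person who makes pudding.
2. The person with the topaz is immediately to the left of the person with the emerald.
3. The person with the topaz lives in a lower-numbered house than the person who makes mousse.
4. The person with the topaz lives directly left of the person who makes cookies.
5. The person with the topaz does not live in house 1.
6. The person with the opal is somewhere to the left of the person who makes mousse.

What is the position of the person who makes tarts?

2

The only dessert still possible for house 1 is pudding.
That leaves tarts as the dessert for house 2.
The person with the emerald is narrowed to house 3 or 4; consider each.
Placing it in house 4 leads to a contradiction, so it's in house 3.
From clue 2, the person with the topaz must be in house 2.
By clue 4, the person who makes cookies is in house 3.
House 1 gemstone: only opal fits.
That leaves peridot as the gemstone for house 4.
That leaves mousse as the dessert for house 4.
So: house 1 = opal/pudding, house 2 = topaz/tarts, house 3 = emerald/cookies, house 4 = peridot/mousse.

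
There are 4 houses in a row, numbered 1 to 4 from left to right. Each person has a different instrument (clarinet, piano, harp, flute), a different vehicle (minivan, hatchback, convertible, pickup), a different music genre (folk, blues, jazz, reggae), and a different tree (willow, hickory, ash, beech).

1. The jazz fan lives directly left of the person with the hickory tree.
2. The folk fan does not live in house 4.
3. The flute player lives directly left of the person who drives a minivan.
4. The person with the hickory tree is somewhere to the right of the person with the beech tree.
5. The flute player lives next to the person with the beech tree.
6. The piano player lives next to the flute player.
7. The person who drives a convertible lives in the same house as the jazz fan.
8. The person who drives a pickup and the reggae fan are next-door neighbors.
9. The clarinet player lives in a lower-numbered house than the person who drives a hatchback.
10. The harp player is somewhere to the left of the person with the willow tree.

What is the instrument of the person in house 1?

That leaves piano as the instrument for house 4.
The flute player is in house 3 (clue 6).
Clue 3: the person who drives a minivan is in house 4.
Clue 5 places the person with the beech tree in house 2.
That leaves ash as the tree for house 1.
That leaves pickup as the vehicle for house 1.
The reggae fan is in house 2 (clue 8).
So house 4 gets blues for music genre.
By clue 1, the person with the hickory tree is in house 4.
Clue 7 places the person who drives a convertible in house 3.
The only vehicle still possible for house 2 is hatchback.
So house 1 gets folk for music genre.
House 3's music genre must be jazz (nothing else left).
House 3's tree must be willow (nothing else left).
By clue 9, the clarinet player is in house 1.
House 2 instrument: only harp fits.
So: house 1 = clarinet/pickup/folk/ash, house 2 = harp/hatchback/reggae/beech, house 3 = flute/convertible/jazz/willow, house 4 = piano/minivan/blues/hickory.

clarinet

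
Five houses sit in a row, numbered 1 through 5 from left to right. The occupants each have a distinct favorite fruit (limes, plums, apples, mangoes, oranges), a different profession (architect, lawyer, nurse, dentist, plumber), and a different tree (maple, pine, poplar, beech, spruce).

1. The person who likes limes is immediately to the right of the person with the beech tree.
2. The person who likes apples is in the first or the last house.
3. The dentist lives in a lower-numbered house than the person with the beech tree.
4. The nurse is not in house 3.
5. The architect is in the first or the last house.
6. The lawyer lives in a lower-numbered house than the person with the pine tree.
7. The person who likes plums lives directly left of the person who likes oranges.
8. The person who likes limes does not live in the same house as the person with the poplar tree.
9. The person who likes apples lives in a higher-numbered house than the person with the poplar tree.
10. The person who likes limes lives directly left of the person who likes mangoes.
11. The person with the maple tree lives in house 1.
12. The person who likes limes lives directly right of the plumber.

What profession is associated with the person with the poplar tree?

By clue 9, the person who likes apples is in house 5.
From clue 11, the person with the maple tree must be in house 1.
The only favorite fruit still possible for house 1 is plums.
From clue 7, the person who likes oranges must be in house 2.
By clue 10, the person who likes limes is in house 3.
From clue 10, the person who likes mangoes must be in house 4.
Clue 12 places the plumber in house 2.
House 3's profession must be lawyer (nothing else left).
The only profession still possible for house 4 is nurse.
House 5 profession: only architect fits.
From clue 1, the person with the beech tree must be in house 2.
That leaves dentist as the profession for house 1.
The only tree still possible for house 3 is spruce.
House 5 tree: only pine fits.
The only tree still possible for house 4 is poplar.
So: house 1 = plums/dentist/maple, house 2 = oranges/plumber/beech, house 3 = limes/lawyer/spruce, house 4 = mangoes/nurse/poplar, house 5 = apples/architect/pine.

nurse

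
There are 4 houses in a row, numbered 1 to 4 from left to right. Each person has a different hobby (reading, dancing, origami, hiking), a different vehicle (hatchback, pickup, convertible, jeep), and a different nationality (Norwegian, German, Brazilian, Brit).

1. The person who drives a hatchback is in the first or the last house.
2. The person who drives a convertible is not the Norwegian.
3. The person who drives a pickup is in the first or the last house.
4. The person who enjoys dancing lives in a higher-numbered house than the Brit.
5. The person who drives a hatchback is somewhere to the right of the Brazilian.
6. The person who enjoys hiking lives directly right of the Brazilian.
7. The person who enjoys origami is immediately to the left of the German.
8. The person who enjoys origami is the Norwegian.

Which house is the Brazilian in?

Clue 5: the person who drives a hatchback is in house 4.
The only vehicle still possible for house 1 is pickup.
That leaves German as the nationality for house 4.
The person who enjoys origami is in house 3 (clue 7).
From clue 8, the Norwegian must be in house 3.
House 1's hobby must be reading (nothing else left).
From clue 2, the person who drives a convertible must be in house 2.
By clue 6, the person who enjoys hiking is in house 2.
Clue 6: the Brazilian is in house 1.
So house 4 gets dancing for hobby.
House 3 vehicle: only jeep fits.
House 2's nationality must be Brit (nothing else left).
So: house 1 = reading/pickup/Brazilian, house 2 = hiking/convertible/Brit, house 3 = origami/jeep/Norwegian, house 4 = dancing/hatchback/German.

1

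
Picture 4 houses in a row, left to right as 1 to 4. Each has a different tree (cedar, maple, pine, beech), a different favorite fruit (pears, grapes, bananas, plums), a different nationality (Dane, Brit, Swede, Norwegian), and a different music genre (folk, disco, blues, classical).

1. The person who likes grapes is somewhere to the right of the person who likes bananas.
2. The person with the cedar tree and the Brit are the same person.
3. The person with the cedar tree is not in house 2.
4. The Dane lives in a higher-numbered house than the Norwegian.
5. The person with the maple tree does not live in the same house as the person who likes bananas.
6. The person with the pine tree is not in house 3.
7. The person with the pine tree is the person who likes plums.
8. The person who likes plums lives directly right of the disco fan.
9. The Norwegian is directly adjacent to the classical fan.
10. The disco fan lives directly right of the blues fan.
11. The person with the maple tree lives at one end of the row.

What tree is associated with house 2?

beech

From clue 10, the disco fan must be in house 3.
From clue 10, the blues fan must be in house 2.
By clue 8, the person who likes plums is in house 4.
From clue 7, the person with the pine tree must be in house 4.
That leaves beech as the tree for house 2.
House 3 tree: only cedar fits.
Clue 2 places the Brit in house 3.
Clue 5 places the person who likes bananas in house 2.
That leaves maple as the tree for house 1.
So house 1 gets pears for favorite fruit.
So house 3 gets grapes for favorite fruit.
That leaves Swede as the nationality for house 1.
So house 2 gets Norwegian for nationality.
House 4's nationality must be Dane (nothing else left).
The classical fan is in house 1 (clue 9).
House 4's music genre must be folk (nothing else left).
So: house 1 = maple/pears/Swede/classical, house 2 = beech/bananas/Norwegian/blues, house 3 = cedar/grapes/Brit/disco, house 4 = pine/plums/Dane/folk.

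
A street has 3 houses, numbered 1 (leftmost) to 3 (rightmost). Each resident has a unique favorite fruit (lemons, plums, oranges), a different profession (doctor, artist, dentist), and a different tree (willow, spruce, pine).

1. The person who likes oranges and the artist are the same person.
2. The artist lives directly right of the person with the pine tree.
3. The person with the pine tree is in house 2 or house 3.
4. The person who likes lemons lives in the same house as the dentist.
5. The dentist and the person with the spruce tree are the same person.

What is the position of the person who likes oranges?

3

By clue 3, the person with the pine tree is in house 2.
By clue 2, the artist is in house 3.
House 1's profession must be dentist (nothing else left).
The only profession still possible for house 2 is doctor.
From clue 1, the person who likes oranges must be in house 3.
From clue 4, the person who likes lemons must be in house 1.
Clue 5: the person with the spruce tree is in house 1.
House 2 favorite fruit: only plums fits.
The only tree still possible for house 3 is willow.
So: house 1 = lemons/dentist/spruce, house 2 = plums/doctor/pine, house 3 = oranges/artist/willow.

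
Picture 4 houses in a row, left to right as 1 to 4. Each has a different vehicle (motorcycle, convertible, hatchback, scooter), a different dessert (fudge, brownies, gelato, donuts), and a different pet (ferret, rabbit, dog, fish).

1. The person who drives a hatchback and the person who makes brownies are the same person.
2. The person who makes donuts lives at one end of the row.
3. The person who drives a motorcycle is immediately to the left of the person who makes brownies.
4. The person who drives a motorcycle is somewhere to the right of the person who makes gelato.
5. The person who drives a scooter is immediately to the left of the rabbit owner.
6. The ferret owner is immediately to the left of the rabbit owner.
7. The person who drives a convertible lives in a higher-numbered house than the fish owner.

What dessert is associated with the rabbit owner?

The only vehicle still possible for house 1 is scooter.
Clue 5: the rabbit owner is in house 2.
Clue 6 places the ferret owner in house 1.
House 3 pet: only fish fits.
The only pet still possible for house 4 is dog.
Clue 7: the person who drives a convertible is in house 4.
So house 2 gets motorcycle for vehicle.
So house 3 gets hatchback for vehicle.
From clue 1, the person who makes brownies must be in house 3.
From clue 4, the person who makes gelato must be in house 1.
The only dessert still possible for house 2 is fudge.
So house 4 gets donuts for dessert.
So: house 1 = scooter/gelato/ferret, house 2 = motorcycle/fudge/rabbit, house 3 = hatchback/brownies/fish, house 4 = convertible/donuts/dog.

fudge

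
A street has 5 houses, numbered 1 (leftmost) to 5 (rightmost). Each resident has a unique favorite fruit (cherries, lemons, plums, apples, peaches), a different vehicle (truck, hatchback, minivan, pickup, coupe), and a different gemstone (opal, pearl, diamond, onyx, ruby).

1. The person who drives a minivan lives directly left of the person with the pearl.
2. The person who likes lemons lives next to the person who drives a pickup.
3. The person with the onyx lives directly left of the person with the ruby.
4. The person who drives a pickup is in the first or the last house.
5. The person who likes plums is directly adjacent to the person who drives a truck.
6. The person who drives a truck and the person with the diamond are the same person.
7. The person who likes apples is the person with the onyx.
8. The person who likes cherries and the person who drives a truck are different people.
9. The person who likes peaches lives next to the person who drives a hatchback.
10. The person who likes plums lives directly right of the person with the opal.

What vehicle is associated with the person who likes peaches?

truck

The person who likes lemons is narrowed to house 2 or 4; consider each.
Placing it in house 4 leads to a contradiction, so it's in house 2.
Clue 2 places the person who drives a pickup in house 1.
House 1 gemstone: only onyx fits.
By clue 3, the person with the ruby is in house 2.
The person who likes apples is in house 1 (clue 7).
The person who likes plums is narrowed to house 4 or 5; consider each.
Placing it in house 5 leads to a contradiction, so it's in house 4.
The person with the opal is in house 3 (clue 10).
The only gemstone still possible for house 4 is pearl.
House 5 gemstone: only diamond fits.
The person who drives a minivan is in house 3 (clue 1).
By clue 6, the person who drives a truck is in house 5.
The person who likes cherries is in house 3 (clue 8).
House 5's favorite fruit must be peaches (nothing else left).
Clue 9: the person who drives a hatchback is in house 4.
So house 2 gets coupe for vehicle.
So: house 1 = apples/pickup/onyx, house 2 = lemons/coupe/ruby, house 3 = cherries/minivan/opal, house 4 = plums/hatchback/pearl, house 5 = peaches/truck/diamond.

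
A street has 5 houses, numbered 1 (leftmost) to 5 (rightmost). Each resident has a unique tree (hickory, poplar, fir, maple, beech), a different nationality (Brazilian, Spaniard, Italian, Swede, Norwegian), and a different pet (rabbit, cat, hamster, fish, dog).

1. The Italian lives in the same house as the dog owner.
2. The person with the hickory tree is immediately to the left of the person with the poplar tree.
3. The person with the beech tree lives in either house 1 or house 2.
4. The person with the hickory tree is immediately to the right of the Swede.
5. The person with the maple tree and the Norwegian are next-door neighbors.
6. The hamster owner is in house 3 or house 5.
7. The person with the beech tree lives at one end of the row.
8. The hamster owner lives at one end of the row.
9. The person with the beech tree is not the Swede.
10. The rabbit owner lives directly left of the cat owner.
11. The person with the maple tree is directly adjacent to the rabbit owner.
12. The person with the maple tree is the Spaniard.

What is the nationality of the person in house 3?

Swede

By clue 7, the person with the beech tree is in house 1.
By clue 8, the hamster owner is in house 5.
The person with the hickory tree is narrowed to house 3 or 4; consider each.
Placing it in house 3 leads to a contradiction, so it's in house 4.
Clue 2 places the person with the poplar tree in house 5.
From clue 4, the Swede must be in house 3.
The person with the maple tree is in house 2 (clue 12).
Clue 12 places the Spaniard in house 2.
House 3's tree must be fir (nothing else left).
So house 5 gets Brazilian for nationality.
By clue 5, the Norwegian is in house 1.
House 4 nationality: only Italian fits.
Clue 1: the dog owner is in house 4.
From clue 10, the rabbit owner must be in house 1.
House 2 pet: only cat fits.
That leaves fish as the pet for house 3.
So: house 1 = beech/Norwegian/rabbit, house 2 = maple/Spaniard/cat, house 3 = fir/Swede/fish, house 4 = hickory/Italian/dog, house 5 = poplar/Brazilian/hamster.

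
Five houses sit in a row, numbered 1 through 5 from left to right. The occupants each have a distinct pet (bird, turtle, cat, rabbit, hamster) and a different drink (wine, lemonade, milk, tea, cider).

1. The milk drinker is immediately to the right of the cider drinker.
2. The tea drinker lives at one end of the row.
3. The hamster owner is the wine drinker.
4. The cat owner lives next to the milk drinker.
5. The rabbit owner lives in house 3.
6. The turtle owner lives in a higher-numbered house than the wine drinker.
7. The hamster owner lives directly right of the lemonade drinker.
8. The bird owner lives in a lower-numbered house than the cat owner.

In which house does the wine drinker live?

From clue 5, the rabbit owner must be in house 3.
The only pet still possible for house 1 is bird.
The hamster owner is narrowed to house 2 or 4; consider each.
Placing it in house 4 leads to a contradiction, so it's in house 2.
Clue 3: the wine drinker is in house 2.
From clue 7, the lemonade drinker must be in house 1.
House 5 drink: only tea fits.
By clue 1, the milk drinker is in house 4.
From clue 1, the cider drinker must be in house 3.
The cat owner is in house 5 (clue 4).
House 4 pet: only turtle fits.
So: house 1 = bird/lemonade, house 2 = hamster/wine, house 3 = rabbit/cider, house 4 = turtle/milk, house 5 = cat/tea.

2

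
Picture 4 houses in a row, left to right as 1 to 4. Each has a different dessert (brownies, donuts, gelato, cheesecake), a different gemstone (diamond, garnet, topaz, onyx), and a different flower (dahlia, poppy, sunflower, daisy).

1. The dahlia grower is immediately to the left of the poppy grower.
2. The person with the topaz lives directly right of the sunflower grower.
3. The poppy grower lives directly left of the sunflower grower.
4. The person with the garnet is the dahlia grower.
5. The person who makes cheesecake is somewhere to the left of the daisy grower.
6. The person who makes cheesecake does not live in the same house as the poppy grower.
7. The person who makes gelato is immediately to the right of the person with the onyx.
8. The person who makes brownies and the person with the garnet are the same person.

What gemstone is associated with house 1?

garnet

Clue 3: the poppy grower is in house 2.
The sunflower grower is in house 3 (clue 3).
The only flower still possible for house 1 is dahlia.
House 4's flower must be daisy (nothing else left).
The person with the topaz is in house 4 (clue 2).
The person with the garnet is in house 1 (clue 4).
The person who makes brownies is in house 1 (clue 8).
That leaves cheesecake as the dessert for house 3.
The person who makes gelato is in house 4 (clue 7).
From clue 7, the person with the onyx must be in house 3.
The only dessert still possible for house 2 is donuts.
So house 2 gets diamond for gemstone.
So: house 1 = brownies/garnet/dahlia, house 2 = donuts/diamond/poppy, house 3 = cheesecake/onyx/sunflower, house 4 = gelato/topaz/daisy.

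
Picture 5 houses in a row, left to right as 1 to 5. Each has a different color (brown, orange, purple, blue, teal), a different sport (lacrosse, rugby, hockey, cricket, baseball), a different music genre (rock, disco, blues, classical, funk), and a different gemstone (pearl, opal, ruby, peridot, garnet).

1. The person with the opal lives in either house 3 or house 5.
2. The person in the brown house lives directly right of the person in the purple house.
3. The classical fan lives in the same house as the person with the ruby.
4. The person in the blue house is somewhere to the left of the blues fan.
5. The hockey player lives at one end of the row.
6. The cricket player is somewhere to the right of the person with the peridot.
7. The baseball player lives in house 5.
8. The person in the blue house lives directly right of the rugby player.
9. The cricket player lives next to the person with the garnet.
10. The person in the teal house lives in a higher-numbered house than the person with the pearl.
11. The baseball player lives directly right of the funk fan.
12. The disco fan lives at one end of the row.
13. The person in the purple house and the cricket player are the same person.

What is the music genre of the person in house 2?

From clue 7, the baseball player must be in house 5.
From clue 11, the funk fan must be in house 4.
So house 1 gets orange for color.
So house 1 gets hockey for sport.
By clue 4, the blues fan is in house 5.
House 1's music genre must be disco (nothing else left).
The person in the blue house is narrowed to house 3 or 4; consider each.
Placing it in house 3 leads to a contradiction, so it's in house 4.
The rugby player is in house 3 (clue 8).
From clue 2, the person in the brown house must be in house 3.
Clue 2: the person in the purple house is in house 2.
The cricket player is in house 2 (clue 13).
So house 5 gets teal for color.
House 4's sport must be lacrosse (nothing else left).
House 4 gemstone: only pearl fits.
From clue 6, the person with the peridot must be in house 1.
House 2's gemstone must be ruby (nothing else left).
That leaves garnet as the gemstone for house 3.
House 5 gemstone: only opal fits.
Clue 3: the classical fan is in house 2.
The only music genre still possible for house 3 is rock.
So: house 1 = orange/hockey/disco/peridot, house 2 = purple/cricket/classical/ruby, house 3 = brown/rugby/rock/garnet, house 4 = blue/lacrosse/funk/pearl, house 5 = teal/baseball/blues/opal.

classical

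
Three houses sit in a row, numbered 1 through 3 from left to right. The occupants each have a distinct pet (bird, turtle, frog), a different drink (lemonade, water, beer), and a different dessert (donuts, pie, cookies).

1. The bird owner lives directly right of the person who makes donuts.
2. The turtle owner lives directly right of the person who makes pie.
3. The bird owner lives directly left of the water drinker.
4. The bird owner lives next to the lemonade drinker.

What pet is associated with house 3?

From clue 3, the bird owner must be in house 2.
Clue 3 places the water drinker in house 3.
So house 1 gets frog for pet.
House 3's pet must be turtle (nothing else left).
The only drink still possible for house 2 is beer.
House 3's dessert must be cookies (nothing else left).
Clue 1 places the person who makes donuts in house 1.
Clue 2: the person who makes pie is in house 2.
So house 1 gets lemonade for drink.
So: house 1 = frog/lemonade/donuts, house 2 = bird/beer/pie, house 3 = turtle/water/cookies.

turtle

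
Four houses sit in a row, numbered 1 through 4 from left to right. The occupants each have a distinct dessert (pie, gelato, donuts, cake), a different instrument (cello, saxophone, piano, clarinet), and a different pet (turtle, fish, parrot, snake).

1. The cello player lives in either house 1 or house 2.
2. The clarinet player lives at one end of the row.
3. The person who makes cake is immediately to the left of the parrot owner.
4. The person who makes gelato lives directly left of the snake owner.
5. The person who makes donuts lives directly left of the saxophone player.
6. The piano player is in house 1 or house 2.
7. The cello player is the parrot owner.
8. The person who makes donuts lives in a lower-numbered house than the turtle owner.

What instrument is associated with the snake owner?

clarinet

From clue 7, the cello player must be in house 2.
The parrot owner is in house 2 (clue 7).
The only dessert still possible for house 4 is pie.
The only instrument still possible for house 1 is piano.
House 3's instrument must be saxophone (nothing else left).
So house 4 gets clarinet for instrument.
House 1 pet: only fish fits.
From clue 3, the person who makes cake must be in house 1.
Clue 5: the person who makes donuts is in house 2.
That leaves gelato as the dessert for house 3.
Clue 4: the snake owner is in house 4.
So house 3 gets turtle for pet.
So: house 1 = cake/piano/fish, house 2 = donuts/cello/parrot, house 3 = gelato/saxophone/turtle, house 4 = pie/clarinet/snake.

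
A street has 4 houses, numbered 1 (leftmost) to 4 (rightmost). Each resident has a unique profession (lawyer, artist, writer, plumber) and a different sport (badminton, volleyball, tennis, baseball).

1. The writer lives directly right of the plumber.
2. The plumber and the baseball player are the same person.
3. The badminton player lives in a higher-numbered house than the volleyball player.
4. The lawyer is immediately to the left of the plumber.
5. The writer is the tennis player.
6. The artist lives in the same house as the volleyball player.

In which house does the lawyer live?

So house 4 gets writer for profession.
Clue 1: the plumber is in house 3.
By clue 2, the baseball player is in house 3.
Clue 4 places the lawyer in house 2.
By clue 5, the tennis player is in house 4.
So house 1 gets artist for profession.
House 1 sport: only volleyball fits.
House 2's sport must be badminton (nothing else left).
So: house 1 = artist/volleyball, house 2 = lawyer/badminton, house 3 = plumber/baseball, house 4 = writer/tennis.

2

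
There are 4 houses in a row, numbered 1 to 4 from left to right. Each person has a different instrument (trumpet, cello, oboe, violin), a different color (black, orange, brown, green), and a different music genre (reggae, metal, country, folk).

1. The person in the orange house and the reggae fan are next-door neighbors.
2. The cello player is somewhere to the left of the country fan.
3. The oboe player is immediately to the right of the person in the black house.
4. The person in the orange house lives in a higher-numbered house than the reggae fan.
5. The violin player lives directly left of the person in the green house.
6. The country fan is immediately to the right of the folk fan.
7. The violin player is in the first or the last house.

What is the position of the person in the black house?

From clue 7, the violin player must be in house 1.
The person in the green house is in house 2 (clue 5).
House 1's music genre must be metal (nothing else left).
The only music genre still possible for house 4 is country.
The folk fan is in house 3 (clue 6).
House 2 music genre: only reggae fits.
The person in the orange house is in house 3 (clue 1).
House 4 color: only brown fits.
By clue 3, the oboe player is in house 2.
That leaves trumpet as the instrument for house 4.
House 1 color: only black fits.
So house 3 gets cello for instrument.
So: house 1 = violin/black/metal, house 2 = oboe/green/reggae, house 3 = cello/orange/folk, house 4 = trumpet/brown/country.

1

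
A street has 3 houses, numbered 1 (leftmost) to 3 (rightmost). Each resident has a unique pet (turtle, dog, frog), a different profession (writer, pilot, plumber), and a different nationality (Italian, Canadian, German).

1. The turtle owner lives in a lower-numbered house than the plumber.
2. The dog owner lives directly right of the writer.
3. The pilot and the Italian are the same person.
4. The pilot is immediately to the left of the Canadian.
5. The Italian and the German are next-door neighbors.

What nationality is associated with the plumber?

So house 3 gets plumber for profession.
The dog owner is narrowed to house 2 or 3; consider each.
Placing it in house 3 leads to a contradiction, so it's in house 2.
By clue 2, the writer is in house 1.
That leaves frog as the pet for house 3.
House 2 profession: only pilot fits.
Clue 3 places the Italian in house 2.
Clue 4 places the Canadian in house 3.
House 1 pet: only turtle fits.
So house 1 gets German for nationality.
So: house 1 = turtle/writer/German, house 2 = dog/pilot/Italian, house 3 = frog/plumber/Canadian.

Canadian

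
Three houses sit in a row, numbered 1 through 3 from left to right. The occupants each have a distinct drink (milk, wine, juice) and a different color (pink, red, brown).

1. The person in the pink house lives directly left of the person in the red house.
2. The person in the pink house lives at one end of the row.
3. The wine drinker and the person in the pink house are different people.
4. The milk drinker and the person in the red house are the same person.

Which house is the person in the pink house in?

1

The person in the pink house is in house 1 (clue 2).
House 1 drink: only juice fits.
From clue 1, the person in the red house must be in house 2.
The milk drinker is in house 2 (clue 4).
House 3 drink: only wine fits.
So house 3 gets brown for color.
So: house 1 = juice/pink, house 2 = milk/red, house 3 = wine/brown.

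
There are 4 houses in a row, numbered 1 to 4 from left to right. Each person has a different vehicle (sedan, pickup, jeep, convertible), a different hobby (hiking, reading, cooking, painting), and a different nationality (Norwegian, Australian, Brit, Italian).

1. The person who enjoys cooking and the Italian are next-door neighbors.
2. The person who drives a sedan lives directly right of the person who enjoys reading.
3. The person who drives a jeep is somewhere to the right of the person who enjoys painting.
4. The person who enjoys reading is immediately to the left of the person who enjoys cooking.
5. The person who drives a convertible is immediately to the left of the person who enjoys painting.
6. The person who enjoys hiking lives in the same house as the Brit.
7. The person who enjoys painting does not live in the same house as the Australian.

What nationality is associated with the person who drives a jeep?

The person who drives a convertible is narrowed to house 1 or 2; consider each.
Placing it in house 2 leads to a contradiction, so it's in house 1.
From clue 5, the person who enjoys painting must be in house 2.
The person who enjoys reading is in house 3 (clue 4).
Clue 4 places the person who enjoys cooking in house 4.
So house 1 gets hiking for hobby.
By clue 1, the Italian is in house 3.
By clue 2, the person who drives a sedan is in house 4.
Clue 6: the Brit is in house 1.
That leaves pickup as the vehicle for house 2.
The only vehicle still possible for house 3 is jeep.
The only nationality still possible for house 2 is Norwegian.
That leaves Australian as the nationality for house 4.
So: house 1 = convertible/hiking/Brit, house 2 = pickup/painting/Norwegian, house 3 = jeep/reading/Italian, house 4 = sedan/cooking/Australian.

Italian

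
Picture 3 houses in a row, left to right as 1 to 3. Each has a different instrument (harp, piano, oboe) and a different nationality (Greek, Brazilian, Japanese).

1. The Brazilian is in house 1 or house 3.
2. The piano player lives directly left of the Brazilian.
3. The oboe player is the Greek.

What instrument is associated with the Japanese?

piano

The piano player is in house 2 (clue 2).
By clue 2, the Brazilian is in house 3.
Clue 3: the oboe player is in house 1.
Clue 3 places the Greek in house 1.
The only instrument still possible for house 3 is harp.
House 2 nationality: only Japanese fits.
So: house 1 = oboe/Greek, house 2 = piano/Japanese, house 3 = harp/Brazilian.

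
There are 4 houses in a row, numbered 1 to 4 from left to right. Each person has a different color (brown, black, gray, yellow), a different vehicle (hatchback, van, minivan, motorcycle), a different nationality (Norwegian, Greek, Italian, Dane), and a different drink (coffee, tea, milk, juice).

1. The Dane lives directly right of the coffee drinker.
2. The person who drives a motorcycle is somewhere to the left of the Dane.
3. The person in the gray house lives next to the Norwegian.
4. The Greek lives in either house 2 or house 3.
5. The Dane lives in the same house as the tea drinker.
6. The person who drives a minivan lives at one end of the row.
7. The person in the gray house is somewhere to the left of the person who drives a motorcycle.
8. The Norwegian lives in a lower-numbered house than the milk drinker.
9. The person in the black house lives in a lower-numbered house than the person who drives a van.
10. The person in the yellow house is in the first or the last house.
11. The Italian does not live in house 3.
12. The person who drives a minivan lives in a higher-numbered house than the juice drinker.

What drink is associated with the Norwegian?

juice

Clue 12 places the person who drives a minivan in house 4.
House 1's vehicle must be hatchback (nothing else left).
The only color still possible for house 3 is brown.
The only color still possible for house 4 is yellow.
The only drink still possible for house 1 is juice.
The person in the black house is narrowed to house 1 or 2; consider each.
Placing it in house 2 leads to a contradiction, so it's in house 1.
House 2 color: only gray fits.
Clue 7: the person who drives a motorcycle is in house 3.
House 2's vehicle must be van (nothing else left).
The Dane is in house 4 (clue 2).
By clue 5, the tea drinker is in house 4.
Clue 1: the coffee drinker is in house 3.
Clue 8: the Norwegian is in house 1.
That leaves Italian as the nationality for house 2.
The only nationality still possible for house 3 is Greek.
So house 2 gets milk for drink.
So: house 1 = black/hatchback/Norwegian/juice, house 2 = gray/van/Italian/milk, house 3 = brown/motorcycle/Greek/coffee, house 4 = yellow/minivan/Dane/tea.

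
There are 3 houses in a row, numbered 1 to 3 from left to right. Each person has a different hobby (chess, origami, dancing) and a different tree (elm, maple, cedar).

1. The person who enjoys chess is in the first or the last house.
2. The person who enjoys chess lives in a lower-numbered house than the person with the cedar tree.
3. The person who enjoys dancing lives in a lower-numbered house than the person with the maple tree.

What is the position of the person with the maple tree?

From clue 2, the person who enjoys chess must be in house 1.
That leaves dancing as the hobby for house 2.
House 3's hobby must be origami (nothing else left).
That leaves elm as the tree for house 1.
Clue 3 places the person with the maple tree in house 3.
House 2's tree must be cedar (nothing else left).
So: house 1 = chess/elm, house 2 = dancing/cedar, house 3 = origami/maple.

3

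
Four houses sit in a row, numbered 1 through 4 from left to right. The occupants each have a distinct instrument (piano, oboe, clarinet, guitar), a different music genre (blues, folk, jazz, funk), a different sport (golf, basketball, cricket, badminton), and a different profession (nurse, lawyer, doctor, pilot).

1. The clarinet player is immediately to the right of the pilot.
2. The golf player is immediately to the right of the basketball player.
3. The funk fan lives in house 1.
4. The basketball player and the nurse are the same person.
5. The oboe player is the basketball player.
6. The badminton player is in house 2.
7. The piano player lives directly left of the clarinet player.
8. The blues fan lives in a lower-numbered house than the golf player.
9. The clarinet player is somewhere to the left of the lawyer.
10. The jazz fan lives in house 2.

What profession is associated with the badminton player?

Clue 3 places the funk fan in house 1.
The badminton player is in house 2 (clue 6).
By clue 10, the jazz fan is in house 2.
The only instrument still possible for house 4 is guitar.
That leaves folk as the music genre for house 4.
Clue 2 places the golf player in house 4.
From clue 2, the basketball player must be in house 3.
From clue 4, the nurse must be in house 3.
By clue 5, the oboe player is in house 3.
So house 1 gets piano for instrument.
So house 2 gets clarinet for instrument.
That leaves blues as the music genre for house 3.
So house 1 gets cricket for sport.
That leaves lawyer as the profession for house 4.
From clue 1, the pilot must be in house 1.
House 2 profession: only doctor fits.
So: house 1 = piano/funk/cricket/pilot, house 2 = clarinet/jazz/badminton/doctor, house 3 = oboe/blues/basketball/nurse, house 4 = guitar/folk/golf/lawyer.

doctor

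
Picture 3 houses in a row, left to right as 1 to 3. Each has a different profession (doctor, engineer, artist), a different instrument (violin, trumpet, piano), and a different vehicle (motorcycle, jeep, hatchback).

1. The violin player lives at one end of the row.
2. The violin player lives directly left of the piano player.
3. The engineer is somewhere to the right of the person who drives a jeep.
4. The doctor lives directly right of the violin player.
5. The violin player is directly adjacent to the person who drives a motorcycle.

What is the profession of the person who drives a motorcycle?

Clue 2: the violin player is in house 1.
From clue 2, the piano player must be in house 2.
Clue 4 places the doctor in house 2.
Clue 5 places the person who drives a motorcycle in house 2.
So house 1 gets artist for profession.
House 3's profession must be engineer (nothing else left).
That leaves trumpet as the instrument for house 3.
House 1 vehicle: only jeep fits.
House 3's vehicle must be hatchback (nothing else left).
So: house 1 = artist/violin/jeep, house 2 = doctor/piano/motorcycle, house 3 = engineer/trumpet/hatchback.

doctor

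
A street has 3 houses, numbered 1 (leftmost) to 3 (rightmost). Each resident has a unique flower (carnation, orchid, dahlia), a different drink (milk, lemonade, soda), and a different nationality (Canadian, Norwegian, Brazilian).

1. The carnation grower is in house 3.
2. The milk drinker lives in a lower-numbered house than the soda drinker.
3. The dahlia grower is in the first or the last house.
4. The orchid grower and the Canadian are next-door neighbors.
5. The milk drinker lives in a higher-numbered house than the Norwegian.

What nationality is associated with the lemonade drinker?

Clue 1: the carnation grower is in house 3.
Clue 5 places the milk drinker in house 2.
The Norwegian is in house 1 (clue 5).
House 1 flower: only dahlia fits.
The only flower still possible for house 2 is orchid.
The only drink still possible for house 1 is lemonade.
So house 3 gets soda for drink.
Clue 4: the Canadian is in house 3.
So house 2 gets Brazilian for nationality.
So: house 1 = dahlia/lemonade/Norwegian, house 2 = orchid/milk/Brazilian, house 3 = carnation/soda/Canadian.

Norwegian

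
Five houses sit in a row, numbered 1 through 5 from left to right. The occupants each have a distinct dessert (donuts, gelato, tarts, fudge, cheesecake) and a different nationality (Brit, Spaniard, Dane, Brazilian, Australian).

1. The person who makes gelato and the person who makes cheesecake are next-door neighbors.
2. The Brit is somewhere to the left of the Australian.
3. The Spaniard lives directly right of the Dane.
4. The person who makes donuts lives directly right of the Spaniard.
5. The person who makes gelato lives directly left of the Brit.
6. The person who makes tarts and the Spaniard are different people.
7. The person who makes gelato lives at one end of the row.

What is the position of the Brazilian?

1

Clue 7 places the person who makes gelato in house 1.
From clue 1, the person who makes cheesecake must be in house 2.
Clue 5: the Brit is in house 2.
From clue 3, the Spaniard must be in house 4.
Clue 3 places the Dane in house 3.
From clue 4, the person who makes donuts must be in house 5.
House 3's dessert must be tarts (nothing else left).
That leaves fudge as the dessert for house 4.
House 1 nationality: only Brazilian fits.
House 5 nationality: only Australian fits.
So: house 1 = gelato/Brazilian, house 2 = cheesecake/Brit, house 3 = tarts/Dane, house 4 = fudge/Spaniard, house 5 = donuts/Australian.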